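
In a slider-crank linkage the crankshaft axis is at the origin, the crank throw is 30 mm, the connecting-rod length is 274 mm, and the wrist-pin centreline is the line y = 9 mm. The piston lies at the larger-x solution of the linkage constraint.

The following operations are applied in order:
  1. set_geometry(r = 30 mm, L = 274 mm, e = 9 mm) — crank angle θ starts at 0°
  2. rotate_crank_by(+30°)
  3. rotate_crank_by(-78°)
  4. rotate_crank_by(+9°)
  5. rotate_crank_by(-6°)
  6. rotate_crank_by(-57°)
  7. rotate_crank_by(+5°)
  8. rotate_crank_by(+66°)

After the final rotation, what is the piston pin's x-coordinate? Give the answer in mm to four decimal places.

298.6219

set_geometry: r = 30 mm, L = 274 mm, e = 9 mm; θ ← 0°
rotate_crank_by(+30°): θ ← 0° +30° = 30°
rotate_crank_by(-78°): θ ← 30° -78° = -48°
rotate_crank_by(+9°): θ ← -48° +9° = -39°
rotate_crank_by(-6°): θ ← -39° -6° = -45°
rotate_crank_by(-57°): θ ← -45° -57° = -102°
rotate_crank_by(+5°): θ ← -102° +5° = -97°
rotate_crank_by(+66°): θ ← -97° +66° = -31°
crank pin P = (r cos θ, r sin θ) = (25.715019, -15.451142)
h = r sin θ − e = -15.451142 − 9 = -24.451142
x = r cos θ + √(L² − h²) = 25.715019 + √(75076.0 − 597.8584) = 25.715019 + 272.906837 = 298.621856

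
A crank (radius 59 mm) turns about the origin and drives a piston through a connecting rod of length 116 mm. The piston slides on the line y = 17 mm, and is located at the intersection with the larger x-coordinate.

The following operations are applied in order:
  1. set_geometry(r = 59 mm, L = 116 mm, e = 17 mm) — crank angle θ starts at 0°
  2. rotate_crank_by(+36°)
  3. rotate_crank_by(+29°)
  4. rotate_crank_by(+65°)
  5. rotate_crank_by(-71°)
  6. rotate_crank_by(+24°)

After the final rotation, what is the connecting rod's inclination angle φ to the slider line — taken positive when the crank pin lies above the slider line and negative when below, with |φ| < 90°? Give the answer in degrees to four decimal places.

20.9945

set_geometry: r = 59 mm, L = 116 mm, e = 17 mm; θ ← 0°
rotate_crank_by(+36°): θ ← 0° +36° = 36°
rotate_crank_by(+29°): θ ← 36° +29° = 65°
rotate_crank_by(+65°): θ ← 65° +65° = 130°
rotate_crank_by(-71°): θ ← 130° -71° = 59°
rotate_crank_by(+24°): θ ← 59° +24° = 83°
crank pin P = (r cos θ, r sin θ) = (7.190291, 58.560223)
h = r sin θ − e = 58.560223 − 17 = 41.560223
sin φ = h / L = 41.560223 / 116 = 0.35827778
φ = arcsin(0.35827778) = 20.994466°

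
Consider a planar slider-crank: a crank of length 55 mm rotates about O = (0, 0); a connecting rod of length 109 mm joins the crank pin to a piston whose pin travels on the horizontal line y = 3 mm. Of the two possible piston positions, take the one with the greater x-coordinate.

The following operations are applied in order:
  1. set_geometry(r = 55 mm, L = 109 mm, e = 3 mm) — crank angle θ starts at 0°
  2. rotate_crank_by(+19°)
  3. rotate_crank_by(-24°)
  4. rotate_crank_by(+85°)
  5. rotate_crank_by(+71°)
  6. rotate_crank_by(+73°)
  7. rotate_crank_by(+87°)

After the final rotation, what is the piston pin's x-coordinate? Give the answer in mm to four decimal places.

135.5817

set_geometry: r = 55 mm, L = 109 mm, e = 3 mm; θ ← 0°
rotate_crank_by(+19°): θ ← 0° +19° = 19°
rotate_crank_by(-24°): θ ← 19° -24° = -5°
rotate_crank_by(+85°): θ ← -5° +85° = 80°
rotate_crank_by(+71°): θ ← 80° +71° = 151°
rotate_crank_by(+73°): θ ← 151° +73° = 224°
rotate_crank_by(+87°): θ ← 224° +87° = 311°
crank pin P = (r cos θ, r sin θ) = (36.083247, -41.509027)
h = r sin θ − e = -41.509027 − 3 = -44.509027
x = r cos θ + √(L² − h²) = 36.083247 + √(11881.0 − 1981.0535) = 36.083247 + 99.498475 = 135.581722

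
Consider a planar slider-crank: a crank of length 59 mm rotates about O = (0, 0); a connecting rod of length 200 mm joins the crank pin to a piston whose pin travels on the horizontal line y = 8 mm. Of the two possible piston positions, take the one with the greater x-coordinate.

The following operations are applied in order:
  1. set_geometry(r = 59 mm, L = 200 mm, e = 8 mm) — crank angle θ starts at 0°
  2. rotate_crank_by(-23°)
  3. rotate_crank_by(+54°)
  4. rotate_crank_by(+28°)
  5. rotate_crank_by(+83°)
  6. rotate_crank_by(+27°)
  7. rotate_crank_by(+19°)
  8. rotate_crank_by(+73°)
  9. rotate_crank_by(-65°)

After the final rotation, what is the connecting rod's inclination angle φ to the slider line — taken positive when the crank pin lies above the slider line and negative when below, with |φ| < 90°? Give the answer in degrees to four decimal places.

-6.9679

set_geometry: r = 59 mm, L = 200 mm, e = 8 mm; θ ← 0°
rotate_crank_by(-23°): θ ← 0° -23° = -23°
rotate_crank_by(+54°): θ ← -23° +54° = 31°
rotate_crank_by(+28°): θ ← 31° +28° = 59°
rotate_crank_by(+83°): θ ← 59° +83° = 142°
rotate_crank_by(+27°): θ ← 142° +27° = 169°
rotate_crank_by(+19°): θ ← 169° +19° = 188°
rotate_crank_by(+73°): θ ← 188° +73° = 261°
rotate_crank_by(-65°): θ ← 261° -65° = 196°
crank pin P = (r cos θ, r sin θ) = (-56.714440, -16.262604)
h = r sin θ − e = -16.262604 − 8 = -24.262604
sin φ = h / L = -24.262604 / 200 = -0.12131302
φ = arcsin(-0.12131302) = -6.967887°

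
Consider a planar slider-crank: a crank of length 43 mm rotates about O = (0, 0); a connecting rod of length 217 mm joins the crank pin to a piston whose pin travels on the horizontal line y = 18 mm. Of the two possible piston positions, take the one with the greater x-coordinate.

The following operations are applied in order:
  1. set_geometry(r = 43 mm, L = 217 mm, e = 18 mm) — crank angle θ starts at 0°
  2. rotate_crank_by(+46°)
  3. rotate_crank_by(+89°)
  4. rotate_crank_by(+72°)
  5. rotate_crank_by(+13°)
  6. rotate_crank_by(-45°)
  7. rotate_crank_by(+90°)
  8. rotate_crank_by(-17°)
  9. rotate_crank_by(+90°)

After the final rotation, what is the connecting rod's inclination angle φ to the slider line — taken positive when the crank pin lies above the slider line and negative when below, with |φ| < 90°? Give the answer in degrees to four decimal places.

set_geometry: r = 43 mm, L = 217 mm, e = 18 mm; θ ← 0°
rotate_crank_by(+46°): θ ← 0° +46° = 46°
rotate_crank_by(+89°): θ ← 46° +89° = 135°
rotate_crank_by(+72°): θ ← 135° +72° = 207°
rotate_crank_by(+13°): θ ← 207° +13° = 220°
rotate_crank_by(-45°): θ ← 220° -45° = 175°
rotate_crank_by(+90°): θ ← 175° +90° = 265°
rotate_crank_by(-17°): θ ← 265° -17° = 248°
rotate_crank_by(+90°): θ ← 248° +90° = 338°
crank pin P = (r cos θ, r sin θ) = (39.868906, -16.108084)
h = r sin θ − e = -16.108084 − 18 = -34.108084
sin φ = h / L = -34.108084 / 217 = -0.15718011
φ = arcsin(-0.15718011) = -9.043257°

-9.0433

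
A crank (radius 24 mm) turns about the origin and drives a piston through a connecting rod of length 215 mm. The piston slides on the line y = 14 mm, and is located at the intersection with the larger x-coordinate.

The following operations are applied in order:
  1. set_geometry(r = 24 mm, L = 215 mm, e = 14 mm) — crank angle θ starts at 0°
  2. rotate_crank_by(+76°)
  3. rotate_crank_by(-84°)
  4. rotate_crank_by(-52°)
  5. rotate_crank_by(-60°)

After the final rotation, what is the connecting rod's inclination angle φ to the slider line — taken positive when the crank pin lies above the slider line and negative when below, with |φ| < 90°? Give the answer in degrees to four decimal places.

-9.3107

set_geometry: r = 24 mm, L = 215 mm, e = 14 mm; θ ← 0°
rotate_crank_by(+76°): θ ← 0° +76° = 76°
rotate_crank_by(-84°): θ ← 76° -84° = -8°
rotate_crank_by(-52°): θ ← -8° -52° = -60°
rotate_crank_by(-60°): θ ← -60° -60° = -120°
crank pin P = (r cos θ, r sin θ) = (-12.000000, -20.784610)
h = r sin θ − e = -20.784610 − 14 = -34.784610
sin φ = h / L = -34.784610 / 215 = -0.16178888
φ = arcsin(-0.16178888) = -9.310745°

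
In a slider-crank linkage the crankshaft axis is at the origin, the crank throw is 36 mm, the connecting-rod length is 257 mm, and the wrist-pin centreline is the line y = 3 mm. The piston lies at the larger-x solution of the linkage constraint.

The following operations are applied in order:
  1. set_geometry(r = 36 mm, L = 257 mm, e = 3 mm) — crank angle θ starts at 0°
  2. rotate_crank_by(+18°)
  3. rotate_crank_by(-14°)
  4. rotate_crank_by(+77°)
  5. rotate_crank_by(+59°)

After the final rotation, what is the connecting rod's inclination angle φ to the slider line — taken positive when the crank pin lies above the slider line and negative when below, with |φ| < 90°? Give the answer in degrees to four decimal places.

4.4947

set_geometry: r = 36 mm, L = 257 mm, e = 3 mm; θ ← 0°
rotate_crank_by(+18°): θ ← 0° +18° = 18°
rotate_crank_by(-14°): θ ← 18° -14° = 4°
rotate_crank_by(+77°): θ ← 4° +77° = 81°
rotate_crank_by(+59°): θ ← 81° +59° = 140°
crank pin P = (r cos θ, r sin θ) = (-27.577600, 23.140354)
h = r sin θ − e = 23.140354 − 3 = 20.140354
sin φ = h / L = 20.140354 / 257 = 0.07836714
φ = arcsin(0.07836714) = 4.494715°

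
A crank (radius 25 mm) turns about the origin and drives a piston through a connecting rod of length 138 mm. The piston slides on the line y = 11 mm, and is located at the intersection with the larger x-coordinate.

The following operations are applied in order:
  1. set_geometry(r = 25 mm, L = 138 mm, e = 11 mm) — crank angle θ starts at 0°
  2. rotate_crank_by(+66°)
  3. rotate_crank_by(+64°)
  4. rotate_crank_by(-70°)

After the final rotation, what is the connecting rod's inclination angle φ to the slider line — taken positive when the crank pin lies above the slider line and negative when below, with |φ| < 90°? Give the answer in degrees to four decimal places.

set_geometry: r = 25 mm, L = 138 mm, e = 11 mm; θ ← 0°
rotate_crank_by(+66°): θ ← 0° +66° = 66°
rotate_crank_by(+64°): θ ← 66° +64° = 130°
rotate_crank_by(-70°): θ ← 130° -70° = 60°
crank pin P = (r cos θ, r sin θ) = (12.500000, 21.650635)
h = r sin θ − e = 21.650635 − 11 = 10.650635
sin φ = h / L = 10.650635 / 138 = 0.07717852
φ = arcsin(0.07717852) = 4.426405°

4.4264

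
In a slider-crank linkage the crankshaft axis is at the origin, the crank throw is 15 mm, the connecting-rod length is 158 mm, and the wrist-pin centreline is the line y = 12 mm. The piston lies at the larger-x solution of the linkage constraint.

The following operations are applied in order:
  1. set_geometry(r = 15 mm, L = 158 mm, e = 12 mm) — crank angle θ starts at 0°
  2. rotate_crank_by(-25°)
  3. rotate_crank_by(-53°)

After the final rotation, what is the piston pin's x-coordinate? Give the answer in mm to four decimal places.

set_geometry: r = 15 mm, L = 158 mm, e = 12 mm; θ ← 0°
rotate_crank_by(-25°): θ ← 0° -25° = -25°
rotate_crank_by(-53°): θ ← -25° -53° = -78°
crank pin P = (r cos θ, r sin θ) = (3.118675, -14.672214)
h = r sin θ − e = -14.672214 − 12 = -26.672214
x = r cos θ + √(L² − h²) = 3.118675 + √(24964.0 − 711.4070) = 3.118675 + 155.732440 = 158.851116

158.8511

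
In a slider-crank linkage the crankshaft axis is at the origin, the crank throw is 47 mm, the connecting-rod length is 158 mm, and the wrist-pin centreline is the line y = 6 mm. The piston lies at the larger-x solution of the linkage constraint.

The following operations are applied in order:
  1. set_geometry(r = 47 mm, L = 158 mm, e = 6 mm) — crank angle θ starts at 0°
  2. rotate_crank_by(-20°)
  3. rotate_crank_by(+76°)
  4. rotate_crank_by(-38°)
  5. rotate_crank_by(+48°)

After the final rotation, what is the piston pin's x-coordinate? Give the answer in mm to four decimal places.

172.7385

set_geometry: r = 47 mm, L = 158 mm, e = 6 mm; θ ← 0°
rotate_crank_by(-20°): θ ← 0° -20° = -20°
rotate_crank_by(+76°): θ ← -20° +76° = 56°
rotate_crank_by(-38°): θ ← 56° -38° = 18°
rotate_crank_by(+48°): θ ← 18° +48° = 66°
crank pin P = (r cos θ, r sin θ) = (19.116622, 42.936637)
h = r sin θ − e = 42.936637 − 6 = 36.936637
x = r cos θ + √(L² − h²) = 19.116622 + √(24964.0 − 1364.3151) = 19.116622 + 153.621889 = 172.738512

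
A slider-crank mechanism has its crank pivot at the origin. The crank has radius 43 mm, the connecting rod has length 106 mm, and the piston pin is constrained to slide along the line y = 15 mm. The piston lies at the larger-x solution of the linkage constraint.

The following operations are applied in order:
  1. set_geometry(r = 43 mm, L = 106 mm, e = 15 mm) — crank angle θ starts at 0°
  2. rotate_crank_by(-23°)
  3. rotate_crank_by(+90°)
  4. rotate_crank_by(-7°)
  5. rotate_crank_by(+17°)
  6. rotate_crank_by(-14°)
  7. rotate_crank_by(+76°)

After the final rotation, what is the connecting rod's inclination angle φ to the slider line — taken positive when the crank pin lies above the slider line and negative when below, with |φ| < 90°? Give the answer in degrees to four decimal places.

7.1593

set_geometry: r = 43 mm, L = 106 mm, e = 15 mm; θ ← 0°
rotate_crank_by(-23°): θ ← 0° -23° = -23°
rotate_crank_by(+90°): θ ← -23° +90° = 67°
rotate_crank_by(-7°): θ ← 67° -7° = 60°
rotate_crank_by(+17°): θ ← 60° +17° = 77°
rotate_crank_by(-14°): θ ← 77° -14° = 63°
rotate_crank_by(+76°): θ ← 63° +76° = 139°
crank pin P = (r cos θ, r sin θ) = (-32.452512, 28.210538)
h = r sin θ − e = 28.210538 − 15 = 13.210538
sin φ = h / L = 13.210538 / 106 = 0.12462772
φ = arcsin(0.12462772) = 7.159258°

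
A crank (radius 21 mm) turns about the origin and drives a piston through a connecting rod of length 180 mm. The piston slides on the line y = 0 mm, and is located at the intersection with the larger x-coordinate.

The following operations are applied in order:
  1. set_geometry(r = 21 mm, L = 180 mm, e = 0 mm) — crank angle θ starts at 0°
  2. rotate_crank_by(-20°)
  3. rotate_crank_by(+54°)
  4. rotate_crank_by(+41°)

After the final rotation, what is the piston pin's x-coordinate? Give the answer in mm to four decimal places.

184.2886

set_geometry: r = 21 mm, L = 180 mm, e = 0 mm; θ ← 0°
rotate_crank_by(-20°): θ ← 0° -20° = -20°
rotate_crank_by(+54°): θ ← -20° +54° = 34°
rotate_crank_by(+41°): θ ← 34° +41° = 75°
crank pin P = (r cos θ, r sin θ) = (5.435200, 20.284442)
h = r sin θ − e = 20.284442 − 0 = 20.284442
x = r cos θ + √(L² − h²) = 5.435200 + √(32400.0 − 411.4586) = 5.435200 + 178.853408 = 184.288608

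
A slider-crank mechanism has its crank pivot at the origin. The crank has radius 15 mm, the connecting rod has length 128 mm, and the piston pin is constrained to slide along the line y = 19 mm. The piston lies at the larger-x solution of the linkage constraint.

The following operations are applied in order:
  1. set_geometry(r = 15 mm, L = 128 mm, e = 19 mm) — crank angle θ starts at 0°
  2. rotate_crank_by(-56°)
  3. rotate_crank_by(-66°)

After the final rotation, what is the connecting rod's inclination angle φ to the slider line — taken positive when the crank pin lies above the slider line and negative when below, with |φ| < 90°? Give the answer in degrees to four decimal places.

set_geometry: r = 15 mm, L = 128 mm, e = 19 mm; θ ← 0°
rotate_crank_by(-56°): θ ← 0° -56° = -56°
rotate_crank_by(-66°): θ ← -56° -66° = -122°
crank pin P = (r cos θ, r sin θ) = (-7.948789, -12.720721)
h = r sin θ − e = -12.720721 − 19 = -31.720721
sin φ = h / L = -31.720721 / 128 = -0.24781814
φ = arcsin(-0.24781814) = -14.348438°

-14.3484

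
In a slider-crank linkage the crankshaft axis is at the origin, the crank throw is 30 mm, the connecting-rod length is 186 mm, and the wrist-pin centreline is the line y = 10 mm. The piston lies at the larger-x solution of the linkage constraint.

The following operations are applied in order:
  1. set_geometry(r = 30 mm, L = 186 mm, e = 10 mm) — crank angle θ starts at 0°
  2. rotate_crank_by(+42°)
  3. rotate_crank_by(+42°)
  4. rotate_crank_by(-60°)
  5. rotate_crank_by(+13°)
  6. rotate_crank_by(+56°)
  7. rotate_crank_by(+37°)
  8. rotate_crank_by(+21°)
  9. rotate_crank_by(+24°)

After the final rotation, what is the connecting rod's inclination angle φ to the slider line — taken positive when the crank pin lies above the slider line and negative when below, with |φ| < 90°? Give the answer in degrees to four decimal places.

-2.2756

set_geometry: r = 30 mm, L = 186 mm, e = 10 mm; θ ← 0°
rotate_crank_by(+42°): θ ← 0° +42° = 42°
rotate_crank_by(+42°): θ ← 42° +42° = 84°
rotate_crank_by(-60°): θ ← 84° -60° = 24°
rotate_crank_by(+13°): θ ← 24° +13° = 37°
rotate_crank_by(+56°): θ ← 37° +56° = 93°
rotate_crank_by(+37°): θ ← 93° +37° = 130°
rotate_crank_by(+21°): θ ← 130° +21° = 151°
rotate_crank_by(+24°): θ ← 151° +24° = 175°
crank pin P = (r cos θ, r sin θ) = (-29.885841, 2.614672)
h = r sin θ − e = 2.614672 − 10 = -7.385328
sin φ = h / L = -7.385328 / 186 = -0.03970606
φ = arcsin(-0.03970606) = -2.275588°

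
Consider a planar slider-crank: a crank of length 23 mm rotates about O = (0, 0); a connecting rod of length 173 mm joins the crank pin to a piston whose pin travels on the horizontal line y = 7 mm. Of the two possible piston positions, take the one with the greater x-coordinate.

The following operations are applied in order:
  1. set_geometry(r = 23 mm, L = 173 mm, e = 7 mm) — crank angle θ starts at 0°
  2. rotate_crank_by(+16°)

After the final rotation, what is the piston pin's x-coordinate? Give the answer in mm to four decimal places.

195.1078

set_geometry: r = 23 mm, L = 173 mm, e = 7 mm; θ ← 0°
rotate_crank_by(+16°): θ ← 0° +16° = 16°
crank pin P = (r cos θ, r sin θ) = (22.109019, 6.339659)
h = r sin θ − e = 6.339659 − 7 = -0.660341
x = r cos θ + √(L² − h²) = 22.109019 + √(29929.0 − 0.4360) = 22.109019 + 172.998740 = 195.107759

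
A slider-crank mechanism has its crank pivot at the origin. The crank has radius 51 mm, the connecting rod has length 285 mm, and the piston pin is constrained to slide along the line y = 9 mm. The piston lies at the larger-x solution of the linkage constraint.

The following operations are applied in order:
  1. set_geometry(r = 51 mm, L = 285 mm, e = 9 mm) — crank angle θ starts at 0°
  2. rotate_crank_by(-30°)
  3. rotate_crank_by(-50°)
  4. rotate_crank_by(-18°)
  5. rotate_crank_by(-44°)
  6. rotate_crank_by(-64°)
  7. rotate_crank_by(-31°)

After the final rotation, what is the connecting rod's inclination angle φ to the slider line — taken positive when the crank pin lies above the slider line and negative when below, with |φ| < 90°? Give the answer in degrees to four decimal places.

6.8055

set_geometry: r = 51 mm, L = 285 mm, e = 9 mm; θ ← 0°
rotate_crank_by(-30°): θ ← 0° -30° = -30°
rotate_crank_by(-50°): θ ← -30° -50° = -80°
rotate_crank_by(-18°): θ ← -80° -18° = -98°
rotate_crank_by(-44°): θ ← -98° -44° = -142°
rotate_crank_by(-64°): θ ← -142° -64° = -206°
rotate_crank_by(-31°): θ ← -206° -31° = -237°
crank pin P = (r cos θ, r sin θ) = (-27.776591, 42.772199)
h = r sin θ − e = 42.772199 − 9 = 33.772199
sin φ = h / L = 33.772199 / 285 = 0.11849894
φ = arcsin(0.11849894) = 6.805480°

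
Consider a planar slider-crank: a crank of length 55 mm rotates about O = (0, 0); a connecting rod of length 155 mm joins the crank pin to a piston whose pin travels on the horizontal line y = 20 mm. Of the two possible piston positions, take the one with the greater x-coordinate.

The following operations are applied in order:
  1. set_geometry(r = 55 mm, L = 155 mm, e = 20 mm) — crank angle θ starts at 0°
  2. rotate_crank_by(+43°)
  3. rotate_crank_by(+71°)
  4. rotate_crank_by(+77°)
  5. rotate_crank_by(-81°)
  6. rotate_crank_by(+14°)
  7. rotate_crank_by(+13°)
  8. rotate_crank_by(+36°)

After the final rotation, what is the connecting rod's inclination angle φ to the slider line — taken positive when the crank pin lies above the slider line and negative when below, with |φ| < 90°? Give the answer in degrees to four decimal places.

-4.9214

set_geometry: r = 55 mm, L = 155 mm, e = 20 mm; θ ← 0°
rotate_crank_by(+43°): θ ← 0° +43° = 43°
rotate_crank_by(+71°): θ ← 43° +71° = 114°
rotate_crank_by(+77°): θ ← 114° +77° = 191°
rotate_crank_by(-81°): θ ← 191° -81° = 110°
rotate_crank_by(+14°): θ ← 110° +14° = 124°
rotate_crank_by(+13°): θ ← 124° +13° = 137°
rotate_crank_by(+36°): θ ← 137° +36° = 173°
crank pin P = (r cos θ, r sin θ) = (-54.590038, 6.702814)
h = r sin θ − e = 6.702814 − 20 = -13.297186
sin φ = h / L = -13.297186 / 155 = -0.08578830
φ = arcsin(-0.08578830) = -4.921357°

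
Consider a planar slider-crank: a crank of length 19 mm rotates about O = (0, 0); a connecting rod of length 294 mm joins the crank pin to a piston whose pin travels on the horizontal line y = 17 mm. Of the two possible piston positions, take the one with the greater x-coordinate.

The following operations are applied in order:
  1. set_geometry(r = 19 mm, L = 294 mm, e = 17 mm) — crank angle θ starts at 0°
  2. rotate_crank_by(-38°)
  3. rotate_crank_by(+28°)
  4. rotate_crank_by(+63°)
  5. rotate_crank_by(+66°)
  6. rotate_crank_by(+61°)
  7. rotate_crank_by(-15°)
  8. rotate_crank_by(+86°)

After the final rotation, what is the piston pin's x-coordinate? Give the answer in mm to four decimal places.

285.7276

set_geometry: r = 19 mm, L = 294 mm, e = 17 mm; θ ← 0°
rotate_crank_by(-38°): θ ← 0° -38° = -38°
rotate_crank_by(+28°): θ ← -38° +28° = -10°
rotate_crank_by(+63°): θ ← -10° +63° = 53°
rotate_crank_by(+66°): θ ← 53° +66° = 119°
rotate_crank_by(+61°): θ ← 119° +61° = 180°
rotate_crank_by(-15°): θ ← 180° -15° = 165°
rotate_crank_by(+86°): θ ← 165° +86° = 251°
crank pin P = (r cos θ, r sin θ) = (-6.185795, -17.964853)
h = r sin θ − e = -17.964853 − 17 = -34.964853
x = r cos θ + √(L² − h²) = -6.185795 + √(86436.0 − 1222.5409) = -6.185795 + 291.913444 = 285.727650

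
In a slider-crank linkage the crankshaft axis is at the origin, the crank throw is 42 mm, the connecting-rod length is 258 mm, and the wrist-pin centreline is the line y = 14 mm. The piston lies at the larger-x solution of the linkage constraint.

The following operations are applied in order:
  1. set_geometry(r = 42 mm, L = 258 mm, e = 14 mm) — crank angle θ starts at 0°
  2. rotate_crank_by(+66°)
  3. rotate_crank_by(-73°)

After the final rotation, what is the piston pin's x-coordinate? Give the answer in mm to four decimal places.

298.9776

set_geometry: r = 42 mm, L = 258 mm, e = 14 mm; θ ← 0°
rotate_crank_by(+66°): θ ← 0° +66° = 66°
rotate_crank_by(-73°): θ ← 66° -73° = -7°
crank pin P = (r cos θ, r sin θ) = (41.686938, -5.118512)
h = r sin θ − e = -5.118512 − 14 = -19.118512
x = r cos θ + √(L² − h²) = 41.686938 + √(66564.0 − 365.5175) = 41.686938 + 257.290658 = 298.977596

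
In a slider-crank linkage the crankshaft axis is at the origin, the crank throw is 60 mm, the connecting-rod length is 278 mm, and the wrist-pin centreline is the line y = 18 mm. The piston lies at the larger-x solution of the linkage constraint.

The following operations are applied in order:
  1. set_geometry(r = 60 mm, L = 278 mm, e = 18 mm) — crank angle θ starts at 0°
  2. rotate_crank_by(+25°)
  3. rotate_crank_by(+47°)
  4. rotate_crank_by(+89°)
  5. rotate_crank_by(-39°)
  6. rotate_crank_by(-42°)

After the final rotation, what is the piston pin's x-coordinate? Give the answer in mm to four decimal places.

285.3657

set_geometry: r = 60 mm, L = 278 mm, e = 18 mm; θ ← 0°
rotate_crank_by(+25°): θ ← 0° +25° = 25°
rotate_crank_by(+47°): θ ← 25° +47° = 72°
rotate_crank_by(+89°): θ ← 72° +89° = 161°
rotate_crank_by(-39°): θ ← 161° -39° = 122°
rotate_crank_by(-42°): θ ← 122° -42° = 80°
crank pin P = (r cos θ, r sin θ) = (10.418891, 59.088465)
h = r sin θ − e = 59.088465 − 18 = 41.088465
x = r cos θ + √(L² − h²) = 10.418891 + √(77284.0 − 1688.2620) = 10.418891 + 274.946791 = 285.365682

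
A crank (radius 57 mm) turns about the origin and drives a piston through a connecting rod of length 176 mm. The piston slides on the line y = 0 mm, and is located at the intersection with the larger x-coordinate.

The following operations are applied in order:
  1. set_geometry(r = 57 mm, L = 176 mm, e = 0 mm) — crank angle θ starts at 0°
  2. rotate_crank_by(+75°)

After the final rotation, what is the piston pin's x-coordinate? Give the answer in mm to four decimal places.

181.9192

set_geometry: r = 57 mm, L = 176 mm, e = 0 mm; θ ← 0°
rotate_crank_by(+75°): θ ← 0° +75° = 75°
crank pin P = (r cos θ, r sin θ) = (14.752686, 55.057772)
h = r sin θ − e = 55.057772 − 0 = 55.057772
x = r cos θ + √(L² − h²) = 14.752686 + √(30976.0 − 3031.3583) = 14.752686 + 167.166509 = 181.919195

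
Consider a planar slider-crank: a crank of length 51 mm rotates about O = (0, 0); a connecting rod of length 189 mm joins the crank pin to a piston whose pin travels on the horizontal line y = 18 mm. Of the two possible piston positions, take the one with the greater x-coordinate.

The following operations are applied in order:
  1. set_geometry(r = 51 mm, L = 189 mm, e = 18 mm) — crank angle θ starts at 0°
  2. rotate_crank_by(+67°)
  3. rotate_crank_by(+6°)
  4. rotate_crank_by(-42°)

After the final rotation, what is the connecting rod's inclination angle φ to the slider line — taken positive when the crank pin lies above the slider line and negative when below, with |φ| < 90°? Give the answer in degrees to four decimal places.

set_geometry: r = 51 mm, L = 189 mm, e = 18 mm; θ ← 0°
rotate_crank_by(+67°): θ ← 0° +67° = 67°
rotate_crank_by(+6°): θ ← 67° +6° = 73°
rotate_crank_by(-42°): θ ← 73° -42° = 31°
crank pin P = (r cos θ, r sin θ) = (43.715532, 26.266942)
h = r sin θ − e = 26.266942 − 18 = 8.266942
sin φ = h / L = 8.266942 / 189 = 0.04374043
φ = arcsin(0.04374043) = 2.506942°

2.5069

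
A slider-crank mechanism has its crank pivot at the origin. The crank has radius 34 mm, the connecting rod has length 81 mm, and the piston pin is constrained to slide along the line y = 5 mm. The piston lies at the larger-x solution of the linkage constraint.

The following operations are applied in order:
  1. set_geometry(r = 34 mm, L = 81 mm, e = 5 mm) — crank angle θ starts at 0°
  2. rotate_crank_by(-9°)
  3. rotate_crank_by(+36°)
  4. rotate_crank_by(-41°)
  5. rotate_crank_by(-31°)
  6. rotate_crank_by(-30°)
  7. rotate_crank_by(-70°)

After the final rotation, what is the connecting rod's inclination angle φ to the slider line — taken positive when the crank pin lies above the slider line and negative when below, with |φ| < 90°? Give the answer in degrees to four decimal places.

set_geometry: r = 34 mm, L = 81 mm, e = 5 mm; θ ← 0°
rotate_crank_by(-9°): θ ← 0° -9° = -9°
rotate_crank_by(+36°): θ ← -9° +36° = 27°
rotate_crank_by(-41°): θ ← 27° -41° = -14°
rotate_crank_by(-31°): θ ← -14° -31° = -45°
rotate_crank_by(-30°): θ ← -45° -30° = -75°
rotate_crank_by(-70°): θ ← -75° -70° = -145°
crank pin P = (r cos θ, r sin θ) = (-27.851170, -19.501599)
h = r sin θ − e = -19.501599 − 5 = -24.501599
sin φ = h / L = -24.501599 / 81 = -0.30248887
φ = arcsin(-0.30248887) = -17.607152°

-17.6072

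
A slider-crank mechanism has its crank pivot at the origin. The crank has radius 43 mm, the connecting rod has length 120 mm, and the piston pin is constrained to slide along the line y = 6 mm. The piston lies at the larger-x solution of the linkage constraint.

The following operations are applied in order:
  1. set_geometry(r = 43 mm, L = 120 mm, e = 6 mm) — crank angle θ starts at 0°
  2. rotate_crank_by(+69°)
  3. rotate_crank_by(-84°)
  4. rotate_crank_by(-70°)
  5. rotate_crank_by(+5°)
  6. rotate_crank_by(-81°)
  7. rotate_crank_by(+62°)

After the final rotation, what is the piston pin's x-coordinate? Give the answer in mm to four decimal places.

103.0485

set_geometry: r = 43 mm, L = 120 mm, e = 6 mm; θ ← 0°
rotate_crank_by(+69°): θ ← 0° +69° = 69°
rotate_crank_by(-84°): θ ← 69° -84° = -15°
rotate_crank_by(-70°): θ ← -15° -70° = -85°
rotate_crank_by(+5°): θ ← -85° +5° = -80°
rotate_crank_by(-81°): θ ← -80° -81° = -161°
rotate_crank_by(+62°): θ ← -161° +62° = -99°
crank pin P = (r cos θ, r sin θ) = (-6.726682, -42.470599)
h = r sin θ − e = -42.470599 − 6 = -48.470599
x = r cos θ + √(L² − h²) = -6.726682 + √(14400.0 − 2349.3989) = -6.726682 + 109.775230 = 103.048548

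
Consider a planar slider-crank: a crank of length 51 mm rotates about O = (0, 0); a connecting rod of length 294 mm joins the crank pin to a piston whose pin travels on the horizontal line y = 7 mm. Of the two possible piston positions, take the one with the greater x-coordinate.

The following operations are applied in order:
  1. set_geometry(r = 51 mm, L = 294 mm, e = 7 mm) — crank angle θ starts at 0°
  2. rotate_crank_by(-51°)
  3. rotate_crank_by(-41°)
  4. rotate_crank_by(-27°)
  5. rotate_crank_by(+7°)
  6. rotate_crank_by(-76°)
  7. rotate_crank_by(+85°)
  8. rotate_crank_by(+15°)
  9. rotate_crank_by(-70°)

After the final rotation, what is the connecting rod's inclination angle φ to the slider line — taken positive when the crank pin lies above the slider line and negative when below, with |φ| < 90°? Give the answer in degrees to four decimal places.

set_geometry: r = 51 mm, L = 294 mm, e = 7 mm; θ ← 0°
rotate_crank_by(-51°): θ ← 0° -51° = -51°
rotate_crank_by(-41°): θ ← -51° -41° = -92°
rotate_crank_by(-27°): θ ← -92° -27° = -119°
rotate_crank_by(+7°): θ ← -119° +7° = -112°
rotate_crank_by(-76°): θ ← -112° -76° = -188°
rotate_crank_by(+85°): θ ← -188° +85° = -103°
rotate_crank_by(+15°): θ ← -103° +15° = -88°
rotate_crank_by(-70°): θ ← -88° -70° = -158°
crank pin P = (r cos θ, r sin θ) = (-47.286377, -19.104936)
h = r sin θ − e = -19.104936 − 7 = -26.104936
sin φ = h / L = -26.104936 / 294 = -0.08879230
φ = arcsin(-0.08879230) = -5.094133°

-5.0941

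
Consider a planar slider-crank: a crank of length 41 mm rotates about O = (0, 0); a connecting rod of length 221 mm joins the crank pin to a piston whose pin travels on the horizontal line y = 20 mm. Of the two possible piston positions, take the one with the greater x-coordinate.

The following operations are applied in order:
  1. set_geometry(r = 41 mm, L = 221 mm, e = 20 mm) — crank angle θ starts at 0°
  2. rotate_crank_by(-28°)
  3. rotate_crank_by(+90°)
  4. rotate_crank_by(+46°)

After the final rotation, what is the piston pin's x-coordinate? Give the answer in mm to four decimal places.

207.5126

set_geometry: r = 41 mm, L = 221 mm, e = 20 mm; θ ← 0°
rotate_crank_by(-28°): θ ← 0° -28° = -28°
rotate_crank_by(+90°): θ ← -28° +90° = 62°
rotate_crank_by(+46°): θ ← 62° +46° = 108°
crank pin P = (r cos θ, r sin θ) = (-12.669697, 38.993317)
h = r sin θ − e = 38.993317 − 20 = 18.993317
x = r cos θ + √(L² − h²) = -12.669697 + √(48841.0 − 360.7461) = -12.669697 + 220.182320 = 207.512623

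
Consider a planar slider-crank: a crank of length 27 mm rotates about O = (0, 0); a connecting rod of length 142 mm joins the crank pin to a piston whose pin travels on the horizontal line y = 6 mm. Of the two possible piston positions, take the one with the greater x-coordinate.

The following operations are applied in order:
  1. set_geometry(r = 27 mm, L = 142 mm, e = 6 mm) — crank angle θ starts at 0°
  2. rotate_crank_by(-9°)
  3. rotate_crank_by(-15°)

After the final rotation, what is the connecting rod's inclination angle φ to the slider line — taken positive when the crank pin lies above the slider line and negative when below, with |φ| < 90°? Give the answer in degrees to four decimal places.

-6.8685

set_geometry: r = 27 mm, L = 142 mm, e = 6 mm; θ ← 0°
rotate_crank_by(-9°): θ ← 0° -9° = -9°
rotate_crank_by(-15°): θ ← -9° -15° = -24°
crank pin P = (r cos θ, r sin θ) = (24.665727, -10.981889)
h = r sin θ − e = -10.981889 − 6 = -16.981889
sin φ = h / L = -16.981889 / 142 = -0.11959077
φ = arcsin(-0.11959077) = -6.868485°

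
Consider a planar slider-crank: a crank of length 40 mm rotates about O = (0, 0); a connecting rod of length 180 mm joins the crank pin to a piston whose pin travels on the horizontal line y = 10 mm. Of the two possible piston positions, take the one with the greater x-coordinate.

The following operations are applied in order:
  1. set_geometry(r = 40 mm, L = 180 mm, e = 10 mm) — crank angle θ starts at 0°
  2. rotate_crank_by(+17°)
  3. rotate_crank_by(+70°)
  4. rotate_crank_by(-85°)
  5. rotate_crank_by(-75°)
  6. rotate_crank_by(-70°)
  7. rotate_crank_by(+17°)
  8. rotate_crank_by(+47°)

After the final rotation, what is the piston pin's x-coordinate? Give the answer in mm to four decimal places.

180.7593

set_geometry: r = 40 mm, L = 180 mm, e = 10 mm; θ ← 0°
rotate_crank_by(+17°): θ ← 0° +17° = 17°
rotate_crank_by(+70°): θ ← 17° +70° = 87°
rotate_crank_by(-85°): θ ← 87° -85° = 2°
rotate_crank_by(-75°): θ ← 2° -75° = -73°
rotate_crank_by(-70°): θ ← -73° -70° = -143°
rotate_crank_by(+17°): θ ← -143° +17° = -126°
rotate_crank_by(+47°): θ ← -126° +47° = -79°
crank pin P = (r cos θ, r sin θ) = (7.632360, -39.265087)
h = r sin θ − e = -39.265087 − 10 = -49.265087
x = r cos θ + √(L² − h²) = 7.632360 + √(32400.0 − 2427.0488) = 7.632360 + 173.126980 = 180.759340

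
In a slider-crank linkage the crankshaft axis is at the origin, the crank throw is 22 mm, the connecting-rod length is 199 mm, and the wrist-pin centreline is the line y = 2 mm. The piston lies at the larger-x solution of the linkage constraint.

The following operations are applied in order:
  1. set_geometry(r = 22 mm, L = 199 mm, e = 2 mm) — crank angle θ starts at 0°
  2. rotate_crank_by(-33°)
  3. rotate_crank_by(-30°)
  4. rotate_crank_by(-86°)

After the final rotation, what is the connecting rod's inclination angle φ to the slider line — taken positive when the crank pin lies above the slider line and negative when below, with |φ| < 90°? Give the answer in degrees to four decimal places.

set_geometry: r = 22 mm, L = 199 mm, e = 2 mm; θ ← 0°
rotate_crank_by(-33°): θ ← 0° -33° = -33°
rotate_crank_by(-30°): θ ← -33° -30° = -63°
rotate_crank_by(-86°): θ ← -63° -86° = -149°
crank pin P = (r cos θ, r sin θ) = (-18.857681, -11.330838)
h = r sin θ − e = -11.330838 − 2 = -13.330838
sin φ = h / L = -13.330838 / 199 = -0.06698913
φ = arcsin(-0.06698913) = -3.841071°

-3.8411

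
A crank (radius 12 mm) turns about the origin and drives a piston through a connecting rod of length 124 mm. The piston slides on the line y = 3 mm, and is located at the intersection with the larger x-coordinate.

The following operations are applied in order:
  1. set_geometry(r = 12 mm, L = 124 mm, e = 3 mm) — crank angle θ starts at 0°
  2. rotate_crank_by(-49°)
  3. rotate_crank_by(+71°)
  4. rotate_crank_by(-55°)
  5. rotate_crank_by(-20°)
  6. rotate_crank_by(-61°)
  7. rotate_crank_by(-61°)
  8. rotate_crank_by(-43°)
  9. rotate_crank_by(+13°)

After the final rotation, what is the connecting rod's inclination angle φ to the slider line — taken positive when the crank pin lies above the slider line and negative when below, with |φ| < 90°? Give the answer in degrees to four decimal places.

set_geometry: r = 12 mm, L = 124 mm, e = 3 mm; θ ← 0°
rotate_crank_by(-49°): θ ← 0° -49° = -49°
rotate_crank_by(+71°): θ ← -49° +71° = 22°
rotate_crank_by(-55°): θ ← 22° -55° = -33°
rotate_crank_by(-20°): θ ← -33° -20° = -53°
rotate_crank_by(-61°): θ ← -53° -61° = -114°
rotate_crank_by(-61°): θ ← -114° -61° = -175°
rotate_crank_by(-43°): θ ← -175° -43° = -218°
rotate_crank_by(+13°): θ ← -218° +13° = -205°
crank pin P = (r cos θ, r sin θ) = (-10.875693, 5.071419)
h = r sin θ − e = 5.071419 − 3 = 2.071419
sin φ = h / L = 2.071419 / 124 = 0.01670499
φ = arcsin(0.01670499) = 0.957170°

0.9572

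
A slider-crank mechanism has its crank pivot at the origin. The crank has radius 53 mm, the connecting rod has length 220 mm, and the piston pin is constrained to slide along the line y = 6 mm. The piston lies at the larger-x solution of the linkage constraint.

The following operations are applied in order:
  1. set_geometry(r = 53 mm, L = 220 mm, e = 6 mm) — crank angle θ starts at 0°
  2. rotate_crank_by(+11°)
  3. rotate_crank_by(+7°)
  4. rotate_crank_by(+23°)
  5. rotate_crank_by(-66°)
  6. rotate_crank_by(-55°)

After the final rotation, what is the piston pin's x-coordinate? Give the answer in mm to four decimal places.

221.3669

set_geometry: r = 53 mm, L = 220 mm, e = 6 mm; θ ← 0°
rotate_crank_by(+11°): θ ← 0° +11° = 11°
rotate_crank_by(+7°): θ ← 11° +7° = 18°
rotate_crank_by(+23°): θ ← 18° +23° = 41°
rotate_crank_by(-66°): θ ← 41° -66° = -25°
rotate_crank_by(-55°): θ ← -25° -55° = -80°
crank pin P = (r cos θ, r sin θ) = (9.203353, -52.194811)
h = r sin θ − e = -52.194811 − 6 = -58.194811
x = r cos θ + √(L² − h²) = 9.203353 + √(48400.0 − 3386.6360) = 9.203353 + 212.163531 = 221.366885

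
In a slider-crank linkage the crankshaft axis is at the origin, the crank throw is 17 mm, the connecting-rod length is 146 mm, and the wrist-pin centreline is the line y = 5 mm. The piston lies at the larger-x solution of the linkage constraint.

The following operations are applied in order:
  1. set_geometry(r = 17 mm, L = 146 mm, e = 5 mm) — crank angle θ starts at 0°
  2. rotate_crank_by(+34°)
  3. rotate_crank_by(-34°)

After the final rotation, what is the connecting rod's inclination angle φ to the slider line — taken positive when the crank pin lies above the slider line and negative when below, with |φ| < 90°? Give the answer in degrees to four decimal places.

set_geometry: r = 17 mm, L = 146 mm, e = 5 mm; θ ← 0°
rotate_crank_by(+34°): θ ← 0° +34° = 34°
rotate_crank_by(-34°): θ ← 34° -34° = 0°
crank pin P = (r cos θ, r sin θ) = (17.000000, 0.000000)
h = r sin θ − e = 0.000000 − 5 = -5.000000
sin φ = h / L = -5.000000 / 146 = -0.03424658
φ = arcsin(-0.03424658) = -1.962568°

-1.9626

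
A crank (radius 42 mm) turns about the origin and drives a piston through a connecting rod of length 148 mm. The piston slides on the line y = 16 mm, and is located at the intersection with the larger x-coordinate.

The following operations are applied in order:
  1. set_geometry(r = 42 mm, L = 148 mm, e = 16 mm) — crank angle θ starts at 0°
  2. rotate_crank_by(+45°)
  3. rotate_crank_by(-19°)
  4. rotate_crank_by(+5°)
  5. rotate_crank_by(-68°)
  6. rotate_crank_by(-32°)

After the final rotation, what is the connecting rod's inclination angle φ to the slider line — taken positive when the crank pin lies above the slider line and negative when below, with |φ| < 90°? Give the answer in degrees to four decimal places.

set_geometry: r = 42 mm, L = 148 mm, e = 16 mm; θ ← 0°
rotate_crank_by(+45°): θ ← 0° +45° = 45°
rotate_crank_by(-19°): θ ← 45° -19° = 26°
rotate_crank_by(+5°): θ ← 26° +5° = 31°
rotate_crank_by(-68°): θ ← 31° -68° = -37°
rotate_crank_by(-32°): θ ← -37° -32° = -69°
crank pin P = (r cos θ, r sin θ) = (15.051454, -39.210378)
h = r sin θ − e = -39.210378 − 16 = -55.210378
sin φ = h / L = -55.210378 / 148 = -0.37304309
φ = arcsin(-0.37304309) = -21.903416°

-21.9034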